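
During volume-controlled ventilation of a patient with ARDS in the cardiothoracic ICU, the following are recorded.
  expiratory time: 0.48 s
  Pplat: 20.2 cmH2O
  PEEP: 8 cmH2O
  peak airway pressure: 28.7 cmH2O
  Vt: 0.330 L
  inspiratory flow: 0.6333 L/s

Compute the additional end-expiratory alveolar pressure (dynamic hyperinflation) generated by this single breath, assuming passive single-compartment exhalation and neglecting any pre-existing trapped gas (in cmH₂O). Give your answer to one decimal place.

R = (PIP − Pplat)/V̇ = (28.7 − 20.2) / 0.6333 = 8.5/0.6333 = 13.422 cmH2O·s/L.
C = Vt/(Pplat − PEEP) = 330.0 / (20.2 − 8) = 330.0/12.2 = 27.049 mL/cmH2O.
τ = R × C = 13.422 × 0.02705 L/cmH2O = 0.3631 s.
Fraction remaining = e^(−Te/τ) = e^(−0.48/0.3631) = 0.2666; trapped volume = 330.0 × 0.2666 = 87.978 mL.
Additional alveolar pressure from trapping ≈ V_trapped / C = 87.978 / 27.049 = 3.253 cmH2O.

3.3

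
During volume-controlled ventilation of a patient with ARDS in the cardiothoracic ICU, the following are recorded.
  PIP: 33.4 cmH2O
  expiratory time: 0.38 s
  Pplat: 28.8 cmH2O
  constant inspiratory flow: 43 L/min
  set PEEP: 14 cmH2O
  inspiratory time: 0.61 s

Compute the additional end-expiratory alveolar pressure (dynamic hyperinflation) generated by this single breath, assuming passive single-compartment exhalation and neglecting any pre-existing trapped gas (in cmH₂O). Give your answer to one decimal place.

2.0

Flow: 43 L/min ÷ 60 = 0.7167 L/s.
Vt = flow × Ti = 0.7167 L/s × 0.61 s × 1000 mL/L = 437.19 mL.
R = (PIP − Pplat)/V̇ = (33.4 − 28.8) / 0.7167 = 4.6/0.7167 = 6.418 cmH2O·s/L.
C = Vt/(Pplat − PEEP) = 437.19 / (28.8 − 14) = 437.19/14.8 = 29.54 mL/cmH2O.
τ = R × C = 6.418 × 0.02954 L/cmH2O = 0.1896 s.
Fraction remaining = e^(−Te/τ) = e^(−0.38/0.1896) = 0.1348; trapped volume = 437.19 × 0.1348 = 58.933 mL.
Additional alveolar pressure from trapping ≈ V_trapped / C = 58.933 / 29.54 = 1.995 cmH2O.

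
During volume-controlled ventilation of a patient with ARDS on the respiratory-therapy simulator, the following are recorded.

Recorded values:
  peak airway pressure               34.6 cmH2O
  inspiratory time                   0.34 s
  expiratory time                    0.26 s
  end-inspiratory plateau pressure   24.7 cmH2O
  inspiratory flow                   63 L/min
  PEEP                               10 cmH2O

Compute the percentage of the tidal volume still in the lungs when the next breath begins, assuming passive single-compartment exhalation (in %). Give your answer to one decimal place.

32.1

Flow: 63 L/min ÷ 60 = 1.05 L/s.
Vt = flow × Ti = 1.05 L/s × 0.34 s × 1000 mL/L = 357.0 mL.
R = (PIP − Pplat)/V̇ = (34.6 − 24.7) / 1.05 = 9.9/1.05 = 9.429 cmH2O·s/L.
C = Vt/(Pplat − PEEP) = 357.0 / (24.7 − 10) = 357.0/14.7 = 24.286 mL/cmH2O.
τ = R × C = 9.429 × 0.02429 L/cmH2O = 0.229 s.
Fraction remaining at end-expiration = e^(−Te/τ) = e^(−0.26/0.229) = 0.3213 → 32.13%.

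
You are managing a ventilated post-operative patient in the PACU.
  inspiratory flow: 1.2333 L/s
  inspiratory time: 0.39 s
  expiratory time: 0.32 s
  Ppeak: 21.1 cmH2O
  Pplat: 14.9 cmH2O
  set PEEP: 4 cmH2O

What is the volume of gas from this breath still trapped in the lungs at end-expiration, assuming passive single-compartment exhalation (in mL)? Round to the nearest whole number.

114

Vt = flow × Ti = 1.2333 L/s × 0.39 s × 1000 mL/L = 480.99 mL.
R = (PIP − Pplat)/V̇ = (21.1 − 14.9) / 1.2333 = 6.2/1.2333 = 5.027 cmH2O·s/L.
C = Vt/(Pplat − PEEP) = 480.99 / (14.9 − 4) = 480.99/10.9 = 44.128 mL/cmH2O.
τ = R × C = 5.027 × 0.04413 L/cmH2O = 0.2218 s.
Fraction remaining = e^(−Te/τ) = e^(−0.32/0.2218) = 0.2363.
Trapped volume = 480.99 × 0.2363 = 113.66 mL.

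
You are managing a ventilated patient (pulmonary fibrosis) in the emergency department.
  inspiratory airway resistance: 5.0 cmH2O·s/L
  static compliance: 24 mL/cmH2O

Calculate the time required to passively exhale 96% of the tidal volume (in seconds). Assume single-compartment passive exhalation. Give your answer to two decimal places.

τ = R × C = 5.0 × 24 mL/cmH2O = 5.0 × 0.024 L/cmH2O = 0.12 s.
Exhaled fraction f = 1 − e^(−t/τ) → t = −τ·ln(1 − f) = −0.12·ln(0.04) = 0.3863 s.

0.39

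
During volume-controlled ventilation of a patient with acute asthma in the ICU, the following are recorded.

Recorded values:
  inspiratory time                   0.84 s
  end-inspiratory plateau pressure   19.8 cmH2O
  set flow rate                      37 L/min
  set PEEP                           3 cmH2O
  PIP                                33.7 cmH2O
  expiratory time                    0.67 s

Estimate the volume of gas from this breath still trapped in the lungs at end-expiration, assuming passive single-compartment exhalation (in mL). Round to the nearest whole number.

Flow: 37 L/min ÷ 60 = 0.6167 L/s.
Vt = flow × Ti = 0.6167 L/s × 0.84 s × 1000 mL/L = 518.03 mL.
R = (PIP − Pplat)/V̇ = (33.7 − 19.8) / 0.6167 = 13.9/0.6167 = 22.539 cmH2O·s/L.
C = Vt/(Pplat − PEEP) = 518.03 / (19.8 − 3) = 518.03/16.8 = 30.835 mL/cmH2O.
τ = R × C = 22.539 × 0.03084 L/cmH2O = 0.6951 s.
Fraction remaining = e^(−Te/τ) = e^(−0.67/0.6951) = 0.3814.
Trapped volume = 518.03 × 0.3814 = 197.58 mL.

198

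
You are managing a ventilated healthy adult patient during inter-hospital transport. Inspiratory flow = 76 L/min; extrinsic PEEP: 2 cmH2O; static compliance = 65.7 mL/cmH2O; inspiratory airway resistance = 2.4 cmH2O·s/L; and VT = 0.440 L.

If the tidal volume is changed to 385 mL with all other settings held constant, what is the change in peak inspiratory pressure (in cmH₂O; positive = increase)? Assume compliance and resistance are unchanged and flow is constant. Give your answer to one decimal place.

-0.8

PIP = Vt/C + R·V̇ + PEEP (constant-flow equation of motion).
Only the elastic term changes: ΔPIP = ΔVt / C = (385 − 440) / 65.7 = -0.8371 cmH2O.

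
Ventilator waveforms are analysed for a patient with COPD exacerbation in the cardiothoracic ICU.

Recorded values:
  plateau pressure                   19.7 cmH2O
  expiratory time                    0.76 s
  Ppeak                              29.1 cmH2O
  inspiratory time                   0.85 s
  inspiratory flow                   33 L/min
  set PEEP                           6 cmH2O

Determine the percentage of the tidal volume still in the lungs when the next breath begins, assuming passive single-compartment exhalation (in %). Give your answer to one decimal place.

Flow: 33 L/min ÷ 60 = 0.55 L/s.
Vt = flow × Ti = 0.55 L/s × 0.85 s × 1000 mL/L = 467.5 mL.
R = (PIP − Pplat)/V̇ = (29.1 − 19.7) / 0.55 = 9.4/0.55 = 17.091 cmH2O·s/L.
C = Vt/(Pplat − PEEP) = 467.5 / (19.7 − 6) = 467.5/13.7 = 34.124 mL/cmH2O.
τ = R × C = 17.091 × 0.03412 L/cmH2O = 0.5831 s.
Fraction remaining at end-expiration = e^(−Te/τ) = e^(−0.76/0.5831) = 0.2716 → 27.16%.

27.2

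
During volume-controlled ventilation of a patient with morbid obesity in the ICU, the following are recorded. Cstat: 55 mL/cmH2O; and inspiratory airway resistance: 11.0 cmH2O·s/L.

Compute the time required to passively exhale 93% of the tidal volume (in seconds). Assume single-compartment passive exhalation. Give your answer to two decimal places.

1.61

τ = R × C = 11.0 × 55 mL/cmH2O = 11.0 × 0.055 L/cmH2O = 0.605 s.
Exhaled fraction f = 1 − e^(−t/τ) → t = −τ·ln(1 − f) = −0.605·ln(0.07) = 1.609 s.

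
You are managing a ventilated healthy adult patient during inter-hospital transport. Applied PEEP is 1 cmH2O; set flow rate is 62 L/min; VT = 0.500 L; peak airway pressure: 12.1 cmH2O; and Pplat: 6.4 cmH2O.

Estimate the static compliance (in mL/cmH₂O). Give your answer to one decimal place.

Cstat = Vt / (Pplat − PEEP) = 500 / (6.4 − 1) = 500 / 5.4 = 92.593 mL/cmH2O.

92.6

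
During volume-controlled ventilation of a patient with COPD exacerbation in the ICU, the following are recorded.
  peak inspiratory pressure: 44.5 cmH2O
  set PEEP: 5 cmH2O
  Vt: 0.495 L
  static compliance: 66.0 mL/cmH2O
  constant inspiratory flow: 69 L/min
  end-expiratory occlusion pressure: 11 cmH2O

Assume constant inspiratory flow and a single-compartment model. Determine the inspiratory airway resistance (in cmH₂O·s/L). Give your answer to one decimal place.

22.6

Flow: 69 L/min ÷ 60 = 1.15 L/s.
Total PEEP = 11 cmH2O (set 5 + intrinsic 6); this is the baseline alveolar pressure.
Equation of motion (constant flow): PIP = Vt/C + R·V̇ + PEEP.
R·V̇ = PIP − Vt/C − PEEP = 44.5 − 495/66.0 − 11 = 44.5 − 7.5 − 11 = 26.0 cmH2O.
R = 26.0 / 1.15 = 22.609 cmH2O·s/L.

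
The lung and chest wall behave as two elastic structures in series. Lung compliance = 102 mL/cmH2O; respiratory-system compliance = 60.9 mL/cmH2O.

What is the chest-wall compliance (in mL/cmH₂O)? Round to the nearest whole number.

151

1/Ccw = 1/Crs − 1/CL.
1/Ccw = 1/60.9 − 1/102 = 0.006616.
Ccw = 151.15 mL/cmH2O.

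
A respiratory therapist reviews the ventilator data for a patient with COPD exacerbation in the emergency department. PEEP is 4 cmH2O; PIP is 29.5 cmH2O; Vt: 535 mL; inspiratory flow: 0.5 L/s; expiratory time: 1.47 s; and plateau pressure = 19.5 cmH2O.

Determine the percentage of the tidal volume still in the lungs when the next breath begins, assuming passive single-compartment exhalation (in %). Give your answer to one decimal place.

R = (PIP − Pplat)/V̇ = (29.5 − 19.5) / 0.5 = 10.0/0.5 = 20.0 cmH2O·s/L.
C = Vt/(Pplat − PEEP) = 535.0 / (19.5 − 4) = 535.0/15.5 = 34.516 mL/cmH2O.
τ = R × C = 20.0 × 0.03452 L/cmH2O = 0.6904 s.
Fraction remaining at end-expiration = e^(−Te/τ) = e^(−1.47/0.6904) = 0.1189 → 11.89%.

11.9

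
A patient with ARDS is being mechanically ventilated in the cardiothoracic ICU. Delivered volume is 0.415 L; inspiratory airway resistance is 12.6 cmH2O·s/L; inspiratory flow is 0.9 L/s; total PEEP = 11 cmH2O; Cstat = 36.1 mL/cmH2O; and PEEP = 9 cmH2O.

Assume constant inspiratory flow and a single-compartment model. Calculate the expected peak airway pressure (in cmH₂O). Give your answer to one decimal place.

Total PEEP = 11 cmH2O (set 9 + intrinsic 2); this is the baseline alveolar pressure.
Equation of motion (constant flow): PIP = Vt/C + R·V̇ + PEEP.
PIP = 415/36.1 + 12.6×0.9 + 11 = 11.496 + 11.34 + 11 = 33.836 cmH2O.

33.8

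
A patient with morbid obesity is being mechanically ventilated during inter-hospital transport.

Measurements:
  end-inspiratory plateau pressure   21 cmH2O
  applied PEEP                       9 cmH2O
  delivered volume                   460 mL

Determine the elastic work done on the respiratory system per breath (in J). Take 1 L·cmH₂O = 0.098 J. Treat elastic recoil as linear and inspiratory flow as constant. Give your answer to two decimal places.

Elastic work ≈ ½ × (Pplat − PEEP) × Vt = 0.5 × (21 − 9) × 0.460 L = 0.5 × 12.0 × 0.460 = 2.76 L·cmH2O.
× 0.098 J/(L·cmH2O) → 0.2705 J.

0.27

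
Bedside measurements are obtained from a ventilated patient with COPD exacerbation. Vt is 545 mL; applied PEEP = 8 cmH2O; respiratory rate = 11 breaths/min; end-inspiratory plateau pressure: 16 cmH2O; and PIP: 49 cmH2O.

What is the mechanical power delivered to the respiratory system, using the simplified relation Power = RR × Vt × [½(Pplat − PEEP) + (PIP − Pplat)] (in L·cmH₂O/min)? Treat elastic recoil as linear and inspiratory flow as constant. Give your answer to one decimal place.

Per-breath work = Vt × [½(Pplat−PEEP) + (PIP−Pplat)] = 0.545 × [0.5×8.0 + 33.0] = 0.545 × 37.0 = 20.165 L·cmH2O.
Power = 11 × 20.165 = 221.82 L·cmH2O/min.

221.8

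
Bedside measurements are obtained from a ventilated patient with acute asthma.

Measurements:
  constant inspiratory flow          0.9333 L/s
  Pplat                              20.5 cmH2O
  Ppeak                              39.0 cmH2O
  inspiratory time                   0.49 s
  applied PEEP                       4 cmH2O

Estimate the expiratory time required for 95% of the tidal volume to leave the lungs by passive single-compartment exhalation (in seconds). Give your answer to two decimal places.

Vt = flow × Ti = 0.9333 L/s × 0.49 s × 1000 mL/L = 457.32 mL.
R = (PIP − Pplat)/V̇ = (39.0 − 20.5) / 0.9333 = 18.5/0.9333 = 19.822 cmH2O·s/L.
C = Vt/(Pplat − PEEP) = 457.32 / (20.5 − 4) = 457.32/16.5 = 27.716 mL/cmH2O.
τ = R × C = 19.822 × 0.02772 L/cmH2O = 0.5495 s.
t = −τ·ln(1 − 0.95) = −0.5495·ln(0.05) = 1.646 s.

1.65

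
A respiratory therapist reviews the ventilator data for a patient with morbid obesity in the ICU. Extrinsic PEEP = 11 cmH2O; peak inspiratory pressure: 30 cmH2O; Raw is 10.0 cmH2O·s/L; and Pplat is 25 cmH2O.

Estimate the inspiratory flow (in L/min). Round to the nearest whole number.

30

flow = (PIP − Pplat) / Raw = (30 − 25) / 10.0 = 0.5 L/s × 60 = 30.0 L/min.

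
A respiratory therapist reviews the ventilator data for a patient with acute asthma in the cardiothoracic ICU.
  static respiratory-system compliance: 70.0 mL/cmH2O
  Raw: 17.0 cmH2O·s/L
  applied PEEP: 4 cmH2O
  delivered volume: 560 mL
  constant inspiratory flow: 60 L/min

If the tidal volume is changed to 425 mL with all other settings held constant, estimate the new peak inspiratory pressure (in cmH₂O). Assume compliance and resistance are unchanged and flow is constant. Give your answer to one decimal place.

27.1

Flow: 60 L/min ÷ 60 = 1 L/s.
PIP = Vt/C + R·V̇ + PEEP (constant-flow equation of motion).
Only the elastic term changes: ΔPIP = ΔVt / C = (425 − 560) / 70.0 = -1.929 cmH2O.
Original PIP = 560/70.0 + 17.0×1 + 4 = 29.0 cmH2O; new PIP = 29.0 + (-1.929) = 27.071 cmH2O.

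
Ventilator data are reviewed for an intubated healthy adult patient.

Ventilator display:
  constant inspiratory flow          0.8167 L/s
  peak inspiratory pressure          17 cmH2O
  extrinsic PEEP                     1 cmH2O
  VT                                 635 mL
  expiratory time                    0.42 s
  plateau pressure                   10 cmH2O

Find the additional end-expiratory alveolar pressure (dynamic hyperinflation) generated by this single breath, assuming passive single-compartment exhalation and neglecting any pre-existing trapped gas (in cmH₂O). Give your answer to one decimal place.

R = (PIP − Pplat)/V̇ = (17 − 10) / 0.8167 = 7.0/0.8167 = 8.571 cmH2O·s/L.
C = Vt/(Pplat − PEEP) = 635.0 / (10 − 1) = 635.0/9.0 = 70.556 mL/cmH2O.
τ = R × C = 8.571 × 0.07056 L/cmH2O = 0.6048 s.
Fraction remaining = e^(−Te/τ) = e^(−0.42/0.6048) = 0.4994; trapped volume = 635.0 × 0.4994 = 317.12 mL.
Additional alveolar pressure from trapping ≈ V_trapped / C = 317.12 / 70.556 = 4.495 cmH2O.

4.5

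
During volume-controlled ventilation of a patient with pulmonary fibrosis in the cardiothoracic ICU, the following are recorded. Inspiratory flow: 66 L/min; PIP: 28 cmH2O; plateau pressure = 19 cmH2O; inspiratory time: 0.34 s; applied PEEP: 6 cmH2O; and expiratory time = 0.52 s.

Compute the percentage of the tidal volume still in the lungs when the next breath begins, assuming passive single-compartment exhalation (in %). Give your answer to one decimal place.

Flow: 66 L/min ÷ 60 = 1.1 L/s.
Vt = flow × Ti = 1.1 L/s × 0.34 s × 1000 mL/L = 374.0 mL.
R = (PIP − Pplat)/V̇ = (28 − 19) / 1.1 = 9.0/1.1 = 8.182 cmH2O·s/L.
C = Vt/(Pplat − PEEP) = 374.0 / (19 − 6) = 374.0/13.0 = 28.769 mL/cmH2O.
τ = R × C = 8.182 × 0.02877 L/cmH2O = 0.2354 s.
Fraction remaining at end-expiration = e^(−Te/τ) = e^(−0.52/0.2354) = 0.1098 → 10.98%.

11.0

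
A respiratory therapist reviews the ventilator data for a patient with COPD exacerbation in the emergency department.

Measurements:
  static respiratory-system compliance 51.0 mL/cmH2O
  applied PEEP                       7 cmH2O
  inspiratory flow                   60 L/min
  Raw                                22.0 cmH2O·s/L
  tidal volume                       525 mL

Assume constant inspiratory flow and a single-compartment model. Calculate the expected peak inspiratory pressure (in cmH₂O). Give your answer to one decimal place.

Flow: 60 L/min ÷ 60 = 1 L/s.
Equation of motion (constant flow): PIP = Vt/C + R·V̇ + PEEP.
PIP = 525/51.0 + 22.0×1 + 7 = 10.294 + 22.0 + 7 = 39.294 cmH2O.

39.3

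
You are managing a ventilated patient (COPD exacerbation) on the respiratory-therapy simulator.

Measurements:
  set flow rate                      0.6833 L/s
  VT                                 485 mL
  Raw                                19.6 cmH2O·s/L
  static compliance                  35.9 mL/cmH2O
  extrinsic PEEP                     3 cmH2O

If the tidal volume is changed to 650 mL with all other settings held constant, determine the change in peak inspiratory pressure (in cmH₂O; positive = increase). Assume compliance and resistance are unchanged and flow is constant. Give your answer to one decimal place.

4.6

PIP = Vt/C + R·V̇ + PEEP (constant-flow equation of motion).
Only the elastic term changes: ΔPIP = ΔVt / C = (650 − 485) / 35.9 = 4.596 cmH2O.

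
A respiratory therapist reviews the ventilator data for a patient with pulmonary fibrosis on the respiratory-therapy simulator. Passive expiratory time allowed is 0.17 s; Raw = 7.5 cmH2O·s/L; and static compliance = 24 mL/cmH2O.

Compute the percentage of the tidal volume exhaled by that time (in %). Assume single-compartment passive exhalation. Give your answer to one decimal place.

61.1

τ = R × C = 7.5 × 24 mL/cmH2O = 7.5 × 0.024 L/cmH2O = 0.18 s.
Passive exhalation: V(t)/V₀ = e^(−t/τ) = e^(−0.17/0.18) = 0.3889.
Fraction exhaled = 1 − 0.3889 = 0.6111 → 61.11%.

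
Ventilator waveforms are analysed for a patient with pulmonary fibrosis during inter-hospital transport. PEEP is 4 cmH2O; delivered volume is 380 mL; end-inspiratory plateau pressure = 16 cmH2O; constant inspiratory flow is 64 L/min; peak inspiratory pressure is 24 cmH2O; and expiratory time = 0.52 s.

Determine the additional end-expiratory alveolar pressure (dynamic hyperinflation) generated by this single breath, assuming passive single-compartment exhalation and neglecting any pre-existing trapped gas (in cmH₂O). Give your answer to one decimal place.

Flow: 64 L/min ÷ 60 = 1.0667 L/s.
R = (PIP − Pplat)/V̇ = (24 − 16) / 1.0667 = 8.0/1.0667 = 7.5 cmH2O·s/L.
C = Vt/(Pplat − PEEP) = 380.0 / (16 − 4) = 380.0/12.0 = 31.667 mL/cmH2O.
τ = R × C = 7.5 × 0.03167 L/cmH2O = 0.2375 s.
Fraction remaining = e^(−Te/τ) = e^(−0.52/0.2375) = 0.112; trapped volume = 380.0 × 0.112 = 42.56 mL.
Additional alveolar pressure from trapping ≈ V_trapped / C = 42.56 / 31.667 = 1.344 cmH2O.

1.3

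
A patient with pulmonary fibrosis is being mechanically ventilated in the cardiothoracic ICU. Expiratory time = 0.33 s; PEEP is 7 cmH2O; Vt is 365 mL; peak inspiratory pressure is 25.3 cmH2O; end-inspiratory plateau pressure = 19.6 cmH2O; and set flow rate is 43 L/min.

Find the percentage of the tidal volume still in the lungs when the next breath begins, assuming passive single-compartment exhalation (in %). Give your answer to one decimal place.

Flow: 43 L/min ÷ 60 = 0.7167 L/s.
R = (PIP − Pplat)/V̇ = (25.3 − 19.6) / 0.7167 = 5.7/0.7167 = 7.953 cmH2O·s/L.
C = Vt/(Pplat − PEEP) = 365.0 / (19.6 − 7) = 365.0/12.6 = 28.968 mL/cmH2O.
τ = R × C = 7.953 × 0.02897 L/cmH2O = 0.2304 s.
Fraction remaining at end-expiration = e^(−Te/τ) = e^(−0.33/0.2304) = 0.2388 → 23.88%.

23.9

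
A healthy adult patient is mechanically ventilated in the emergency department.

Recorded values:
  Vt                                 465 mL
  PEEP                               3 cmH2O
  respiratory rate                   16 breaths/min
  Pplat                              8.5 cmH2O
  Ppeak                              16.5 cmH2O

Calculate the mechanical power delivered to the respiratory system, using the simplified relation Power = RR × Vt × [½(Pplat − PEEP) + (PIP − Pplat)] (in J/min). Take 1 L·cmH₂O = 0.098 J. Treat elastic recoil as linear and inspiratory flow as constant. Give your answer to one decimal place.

Per-breath work = Vt × [½(Pplat−PEEP) + (PIP−Pplat)] = 0.465 × [0.5×5.5 + 8.0] = 0.465 × 10.75 = 4.999 L·cmH2O.
Power = 16 × 4.999 = 79.984 L·cmH2O/min.
× 0.098 J/(L·cmH2O) → 7.838 J/min.

7.8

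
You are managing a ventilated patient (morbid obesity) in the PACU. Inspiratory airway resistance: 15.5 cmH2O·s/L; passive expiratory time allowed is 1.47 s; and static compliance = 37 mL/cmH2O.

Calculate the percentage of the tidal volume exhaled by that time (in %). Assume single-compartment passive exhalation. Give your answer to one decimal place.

τ = R × C = 15.5 × 37 mL/cmH2O = 15.5 × 0.037 L/cmH2O = 0.5735 s.
Passive exhalation: V(t)/V₀ = e^(−t/τ) = e^(−1.47/0.5735) = 0.07706.
Fraction exhaled = 1 − 0.07706 = 0.9229 → 92.29%.

92.3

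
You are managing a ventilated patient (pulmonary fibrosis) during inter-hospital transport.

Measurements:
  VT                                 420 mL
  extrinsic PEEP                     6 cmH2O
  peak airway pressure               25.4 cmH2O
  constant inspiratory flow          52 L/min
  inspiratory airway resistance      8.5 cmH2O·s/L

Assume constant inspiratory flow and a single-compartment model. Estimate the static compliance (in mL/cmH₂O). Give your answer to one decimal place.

Flow: 52 L/min ÷ 60 = 0.8667 L/s.
Equation of motion (constant flow): PIP = Vt/C + R·V̇ + PEEP.
Vt/C = PIP − R·V̇ − PEEP = 25.4 − 8.5×0.8667 − 6 = 25.4 − 7.367 − 6 = 12.033 cmH2O.
C = Vt / 12.033 = 420 / 12.033 = 34.904 mL/cmH2O.

34.9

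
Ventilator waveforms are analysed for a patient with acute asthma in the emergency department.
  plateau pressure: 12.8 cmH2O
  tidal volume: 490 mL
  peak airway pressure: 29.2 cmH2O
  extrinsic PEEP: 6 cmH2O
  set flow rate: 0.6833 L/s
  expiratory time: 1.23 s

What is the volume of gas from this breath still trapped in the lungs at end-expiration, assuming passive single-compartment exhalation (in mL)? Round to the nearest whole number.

241

R = (PIP − Pplat)/V̇ = (29.2 − 12.8) / 0.6833 = 16.4/0.6833 = 24.001 cmH2O·s/L.
C = Vt/(Pplat − PEEP) = 490.0 / (12.8 − 6) = 490.0/6.8 = 72.059 mL/cmH2O.
τ = R × C = 24.001 × 0.07206 L/cmH2O = 1.73 s.
Fraction remaining = e^(−Te/τ) = e^(−1.23/1.73) = 0.4912.
Trapped volume = 490.0 × 0.4912 = 240.69 mL.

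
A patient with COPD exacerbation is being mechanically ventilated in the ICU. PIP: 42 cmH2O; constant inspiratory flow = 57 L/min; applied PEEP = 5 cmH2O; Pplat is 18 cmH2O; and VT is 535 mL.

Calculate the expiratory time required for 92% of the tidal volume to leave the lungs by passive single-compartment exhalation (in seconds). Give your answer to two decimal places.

2.63

Flow: 57 L/min ÷ 60 = 0.95 L/s.
R = (PIP − Pplat)/V̇ = (42 − 18) / 0.95 = 24.0/0.95 = 25.263 cmH2O·s/L.
C = Vt/(Pplat − PEEP) = 535.0 / (18 − 5) = 535.0/13.0 = 41.154 mL/cmH2O.
τ = R × C = 25.263 × 0.04115 L/cmH2O = 1.04 s.
t = −τ·ln(1 − 0.92) = −1.04·ln(0.08) = 2.627 s.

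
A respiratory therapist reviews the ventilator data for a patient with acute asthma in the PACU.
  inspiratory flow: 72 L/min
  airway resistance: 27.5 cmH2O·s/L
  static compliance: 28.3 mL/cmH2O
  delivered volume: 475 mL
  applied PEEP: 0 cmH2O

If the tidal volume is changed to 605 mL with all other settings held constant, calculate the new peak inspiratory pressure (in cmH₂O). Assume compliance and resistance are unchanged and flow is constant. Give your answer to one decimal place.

54.4

Flow: 72 L/min ÷ 60 = 1.2 L/s.
PIP = Vt/C + R·V̇ + PEEP (constant-flow equation of motion).
Only the elastic term changes: ΔPIP = ΔVt / C = (605 − 475) / 28.3 = 4.594 cmH2O.
Original PIP = 475/28.3 + 27.5×1.2 + 0 = 49.784 cmH2O; new PIP = 49.784 + (4.594) = 54.378 cmH2O.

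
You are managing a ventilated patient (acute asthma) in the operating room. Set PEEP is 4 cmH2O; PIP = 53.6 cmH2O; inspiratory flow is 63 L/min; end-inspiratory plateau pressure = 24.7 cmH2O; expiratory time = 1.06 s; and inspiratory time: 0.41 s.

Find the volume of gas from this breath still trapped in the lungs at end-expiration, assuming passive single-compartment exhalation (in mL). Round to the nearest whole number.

68

Flow: 63 L/min ÷ 60 = 1.05 L/s.
Vt = flow × Ti = 1.05 L/s × 0.41 s × 1000 mL/L = 430.5 mL.
R = (PIP − Pplat)/V̇ = (53.6 − 24.7) / 1.05 = 28.9/1.05 = 27.524 cmH2O·s/L.
C = Vt/(Pplat − PEEP) = 430.5 / (24.7 − 4) = 430.5/20.7 = 20.797 mL/cmH2O.
τ = R × C = 27.524 × 0.0208 L/cmH2O = 0.5725 s.
Fraction remaining = e^(−Te/τ) = e^(−1.06/0.5725) = 0.157.
Trapped volume = 430.5 × 0.157 = 67.589 mL.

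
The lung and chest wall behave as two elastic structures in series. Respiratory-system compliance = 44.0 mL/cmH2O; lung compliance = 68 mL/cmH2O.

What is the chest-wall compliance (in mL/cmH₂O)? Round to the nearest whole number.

125

1/Ccw = 1/Crs − 1/CL.
1/Ccw = 1/44.0 − 1/68 = 0.008021.
Ccw = 124.67 mL/cmH2O.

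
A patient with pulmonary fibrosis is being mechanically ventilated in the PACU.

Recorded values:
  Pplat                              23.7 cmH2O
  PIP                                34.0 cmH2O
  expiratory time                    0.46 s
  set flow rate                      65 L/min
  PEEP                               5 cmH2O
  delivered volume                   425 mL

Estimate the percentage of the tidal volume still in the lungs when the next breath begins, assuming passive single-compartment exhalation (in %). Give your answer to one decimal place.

11.9

Flow: 65 L/min ÷ 60 = 1.0833 L/s.
R = (PIP − Pplat)/V̇ = (34.0 − 23.7) / 1.0833 = 10.3/1.0833 = 9.508 cmH2O·s/L.
C = Vt/(Pplat − PEEP) = 425.0 / (23.7 − 5) = 425.0/18.7 = 22.727 mL/cmH2O.
τ = R × C = 9.508 × 0.02273 L/cmH2O = 0.2161 s.
Fraction remaining at end-expiration = e^(−Te/τ) = e^(−0.46/0.2161) = 0.119 → 11.9%.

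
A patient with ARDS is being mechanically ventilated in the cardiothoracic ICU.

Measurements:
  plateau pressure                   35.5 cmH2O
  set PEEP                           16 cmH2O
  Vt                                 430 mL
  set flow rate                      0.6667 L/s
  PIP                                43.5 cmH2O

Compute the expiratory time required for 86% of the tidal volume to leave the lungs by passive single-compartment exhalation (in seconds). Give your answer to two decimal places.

R = (PIP − Pplat)/V̇ = (43.5 − 35.5) / 0.6667 = 8.0/0.6667 = 11.999 cmH2O·s/L.
C = Vt/(Pplat − PEEP) = 430.0 / (35.5 − 16) = 430.0/19.5 = 22.051 mL/cmH2O.
τ = R × C = 11.999 × 0.02205 L/cmH2O = 0.2646 s.
t = −τ·ln(1 − 0.86) = −0.2646·ln(0.14) = 0.5202 s.

0.52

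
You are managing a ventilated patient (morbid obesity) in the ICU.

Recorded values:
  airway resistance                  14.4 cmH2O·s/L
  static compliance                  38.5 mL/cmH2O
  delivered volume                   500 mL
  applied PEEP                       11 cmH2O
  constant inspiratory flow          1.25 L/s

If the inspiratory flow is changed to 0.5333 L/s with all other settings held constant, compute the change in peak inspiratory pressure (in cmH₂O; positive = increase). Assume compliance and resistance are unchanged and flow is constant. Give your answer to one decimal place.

PIP = Vt/C + R·V̇ + PEEP (constant-flow equation of motion).
Only the resistive term changes: ΔPIP = R × ΔV̇ = 14.4 × (0.5333 − 1.25) = 14.4 × -0.7167 = -10.32 cmH2O.

-10.3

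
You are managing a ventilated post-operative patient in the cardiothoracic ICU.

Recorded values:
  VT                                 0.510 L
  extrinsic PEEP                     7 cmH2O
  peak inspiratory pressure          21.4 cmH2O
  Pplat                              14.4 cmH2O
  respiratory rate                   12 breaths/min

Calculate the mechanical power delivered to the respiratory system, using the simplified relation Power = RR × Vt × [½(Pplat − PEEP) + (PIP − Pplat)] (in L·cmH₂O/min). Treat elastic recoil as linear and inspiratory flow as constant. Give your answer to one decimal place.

Per-breath work = Vt × [½(Pplat−PEEP) + (PIP−Pplat)] = 0.510 × [0.5×7.4 + 7.0] = 0.510 × 10.7 = 5.457 L·cmH2O.
Power = 12 × 5.457 = 65.484 L·cmH2O/min.

65.5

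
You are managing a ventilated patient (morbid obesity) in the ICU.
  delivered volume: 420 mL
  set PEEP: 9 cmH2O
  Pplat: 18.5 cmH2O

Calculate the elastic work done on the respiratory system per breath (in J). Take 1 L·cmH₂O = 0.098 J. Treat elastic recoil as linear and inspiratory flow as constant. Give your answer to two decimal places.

0.20

Elastic work ≈ ½ × (Pplat − PEEP) × Vt = 0.5 × (18.5 − 9) × 0.420 L = 0.5 × 9.5 × 0.420 = 1.995 L·cmH2O.
× 0.098 J/(L·cmH2O) → 0.1955 J.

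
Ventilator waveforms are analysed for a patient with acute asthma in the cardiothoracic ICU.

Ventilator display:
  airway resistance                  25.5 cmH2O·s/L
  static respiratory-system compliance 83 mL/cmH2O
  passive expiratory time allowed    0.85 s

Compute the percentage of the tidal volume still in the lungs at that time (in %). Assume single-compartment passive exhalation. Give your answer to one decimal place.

τ = R × C = 25.5 × 83 mL/cmH2O = 25.5 × 0.083 L/cmH2O = 2.117 s.
Passive exhalation: V(t)/V₀ = e^(−t/τ) = e^(−0.85/2.117) = 0.6693.
Fraction remaining = 0.6693 → 66.93%.

66.9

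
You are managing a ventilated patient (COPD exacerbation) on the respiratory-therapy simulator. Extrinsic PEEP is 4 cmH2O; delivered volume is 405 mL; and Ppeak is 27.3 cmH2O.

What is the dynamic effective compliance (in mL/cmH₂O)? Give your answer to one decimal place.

Dynamic compliance = Vt / (PIP − PEEP) = 405 / (27.3 − 4) = 405 / 23.3 = 17.382 mL/cmH2O.

17.4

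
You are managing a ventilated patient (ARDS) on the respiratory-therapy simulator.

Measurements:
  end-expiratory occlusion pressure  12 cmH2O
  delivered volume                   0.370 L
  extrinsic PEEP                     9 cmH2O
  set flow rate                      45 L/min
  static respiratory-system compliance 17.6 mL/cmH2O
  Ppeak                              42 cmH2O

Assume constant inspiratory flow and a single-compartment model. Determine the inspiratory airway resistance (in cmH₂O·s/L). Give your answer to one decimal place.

12.0

Flow: 45 L/min ÷ 60 = 0.75 L/s.
Total PEEP = 12 cmH2O (set 9 + intrinsic 3); this is the baseline alveolar pressure.
Equation of motion (constant flow): PIP = Vt/C + R·V̇ + PEEP.
R·V̇ = PIP − Vt/C − PEEP = 42 − 370/17.6 − 12 = 42 − 21.023 − 12 = 8.977 cmH2O.
R = 8.977 / 0.75 = 11.969 cmH2O·s/L.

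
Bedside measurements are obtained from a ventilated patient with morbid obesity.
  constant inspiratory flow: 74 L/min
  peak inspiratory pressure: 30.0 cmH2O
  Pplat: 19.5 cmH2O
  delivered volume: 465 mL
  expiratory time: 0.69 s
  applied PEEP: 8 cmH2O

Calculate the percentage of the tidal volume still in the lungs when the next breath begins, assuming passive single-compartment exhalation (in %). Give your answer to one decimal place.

13.5

Flow: 74 L/min ÷ 60 = 1.2333 L/s.
R = (PIP − Pplat)/V̇ = (30.0 − 19.5) / 1.2333 = 10.5/1.2333 = 8.514 cmH2O·s/L.
C = Vt/(Pplat − PEEP) = 465.0 / (19.5 − 8) = 465.0/11.5 = 40.435 mL/cmH2O.
τ = R × C = 8.514 × 0.04044 L/cmH2O = 0.3443 s.
Fraction remaining at end-expiration = e^(−Te/τ) = e^(−0.69/0.3443) = 0.1348 → 13.48%.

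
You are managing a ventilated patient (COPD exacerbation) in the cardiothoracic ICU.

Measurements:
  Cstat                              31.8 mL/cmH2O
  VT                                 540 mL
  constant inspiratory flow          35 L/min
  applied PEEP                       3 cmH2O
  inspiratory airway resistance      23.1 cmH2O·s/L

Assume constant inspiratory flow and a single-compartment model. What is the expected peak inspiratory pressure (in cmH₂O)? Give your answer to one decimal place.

33.5

Flow: 35 L/min ÷ 60 = 0.5833 L/s.
Equation of motion (constant flow): PIP = Vt/C + R·V̇ + PEEP.
PIP = 540/31.8 + 23.1×0.5833 + 3 = 16.981 + 13.474 + 3 = 33.455 cmH2O.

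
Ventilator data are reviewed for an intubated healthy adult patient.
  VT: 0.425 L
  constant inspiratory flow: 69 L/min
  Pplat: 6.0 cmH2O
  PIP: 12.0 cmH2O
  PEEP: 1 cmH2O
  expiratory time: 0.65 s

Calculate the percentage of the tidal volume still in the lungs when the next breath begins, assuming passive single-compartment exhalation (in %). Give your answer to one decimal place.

Flow: 69 L/min ÷ 60 = 1.15 L/s.
R = (PIP − Pplat)/V̇ = (12.0 − 6.0) / 1.15 = 6.0/1.15 = 5.217 cmH2O·s/L.
C = Vt/(Pplat − PEEP) = 425.0 / (6.0 − 1) = 425.0/5.0 = 85.0 mL/cmH2O.
τ = R × C = 5.217 × 0.085 L/cmH2O = 0.4434 s.
Fraction remaining at end-expiration = e^(−Te/τ) = e^(−0.65/0.4434) = 0.2309 → 23.09%.

23.1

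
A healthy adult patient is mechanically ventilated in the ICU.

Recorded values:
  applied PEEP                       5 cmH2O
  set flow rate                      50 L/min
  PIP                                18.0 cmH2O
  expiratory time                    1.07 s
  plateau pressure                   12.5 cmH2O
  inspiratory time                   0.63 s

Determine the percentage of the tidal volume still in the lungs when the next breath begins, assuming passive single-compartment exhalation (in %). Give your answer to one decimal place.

Flow: 50 L/min ÷ 60 = 0.8333 L/s.
Vt = flow × Ti = 0.8333 L/s × 0.63 s × 1000 mL/L = 524.98 mL.
R = (PIP − Pplat)/V̇ = (18.0 − 12.5) / 0.8333 = 5.5/0.8333 = 6.6 cmH2O·s/L.
C = Vt/(Pplat − PEEP) = 524.98 / (12.5 − 5) = 524.98/7.5 = 69.997 mL/cmH2O.
τ = R × C = 6.6 × 0.07 L/cmH2O = 0.462 s.
Fraction remaining at end-expiration = e^(−Te/τ) = e^(−1.07/0.462) = 0.09867 → 9.867%.

9.9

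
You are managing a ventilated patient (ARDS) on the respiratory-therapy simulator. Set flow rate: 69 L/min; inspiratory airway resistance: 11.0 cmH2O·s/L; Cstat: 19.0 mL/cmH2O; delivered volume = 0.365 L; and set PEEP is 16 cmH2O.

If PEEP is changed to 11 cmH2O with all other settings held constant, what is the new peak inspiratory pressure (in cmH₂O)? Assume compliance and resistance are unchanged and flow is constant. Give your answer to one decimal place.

42.9

Flow: 69 L/min ÷ 60 = 1.15 L/s.
PIP = Vt/C + R·V̇ + PEEP (constant-flow equation of motion).
Only the baseline term changes: ΔPIP = ΔPEEP = 11 − 16 = -5.0 cmH2O.
Original PIP = 365/19.0 + 11.0×1.15 + 16 = 47.861 cmH2O; new PIP = 47.861 + (-5.0) = 42.861 cmH2O.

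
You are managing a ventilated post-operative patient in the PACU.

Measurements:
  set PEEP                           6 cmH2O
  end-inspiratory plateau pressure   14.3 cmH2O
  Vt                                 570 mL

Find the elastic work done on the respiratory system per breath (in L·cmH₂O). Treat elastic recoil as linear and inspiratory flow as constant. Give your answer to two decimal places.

2.37

Elastic work ≈ ½ × (Pplat − PEEP) × Vt = 0.5 × (14.3 − 6) × 0.570 L = 0.5 × 8.3 × 0.570 = 2.366 L·cmH2O.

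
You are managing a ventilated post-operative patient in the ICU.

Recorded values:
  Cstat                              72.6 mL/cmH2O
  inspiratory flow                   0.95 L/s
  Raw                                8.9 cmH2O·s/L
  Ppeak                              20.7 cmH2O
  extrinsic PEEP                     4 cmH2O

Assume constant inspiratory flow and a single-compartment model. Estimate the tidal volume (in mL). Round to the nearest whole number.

599

Equation of motion (constant flow): PIP = Vt/C + R·V̇ + PEEP.
Vt/C = PIP − R·V̇ − PEEP = 20.7 − 8.455 − 4 = 8.245 cmH2O.
Vt = C × 8.245 = 72.6 × 8.245 = 598.59 mL.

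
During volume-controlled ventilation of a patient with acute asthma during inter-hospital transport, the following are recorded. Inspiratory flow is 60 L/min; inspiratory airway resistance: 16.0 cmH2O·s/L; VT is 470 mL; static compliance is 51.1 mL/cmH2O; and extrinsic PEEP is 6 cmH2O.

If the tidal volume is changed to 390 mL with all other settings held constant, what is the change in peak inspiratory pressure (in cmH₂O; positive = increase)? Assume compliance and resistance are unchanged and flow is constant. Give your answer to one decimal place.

PIP = Vt/C + R·V̇ + PEEP (constant-flow equation of motion).
Only the elastic term changes: ΔPIP = ΔVt / C = (390 − 470) / 51.1 = -1.566 cmH2O.

-1.6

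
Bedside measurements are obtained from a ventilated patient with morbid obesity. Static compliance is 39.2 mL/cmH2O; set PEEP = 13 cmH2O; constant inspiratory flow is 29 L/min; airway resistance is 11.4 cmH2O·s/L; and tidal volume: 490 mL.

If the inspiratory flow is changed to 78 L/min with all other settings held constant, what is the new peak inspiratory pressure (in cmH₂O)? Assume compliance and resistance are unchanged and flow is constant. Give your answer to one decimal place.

40.3

Flow: 29 L/min ÷ 60 = 0.4833 L/s.
New flow: 78 L/min ÷ 60 = 1.3 L/s.
PIP = Vt/C + R·V̇ + PEEP (constant-flow equation of motion).
Only the resistive term changes: ΔPIP = R × ΔV̇ = 11.4 × (1.3 − 0.4833) = 11.4 × 0.8167 = 9.31 cmH2O.
Original PIP = 490/39.2 + 11.4×0.4833 + 13 = 31.01 cmH2O; new PIP = 31.01 + (9.31) = 40.32 cmH2O.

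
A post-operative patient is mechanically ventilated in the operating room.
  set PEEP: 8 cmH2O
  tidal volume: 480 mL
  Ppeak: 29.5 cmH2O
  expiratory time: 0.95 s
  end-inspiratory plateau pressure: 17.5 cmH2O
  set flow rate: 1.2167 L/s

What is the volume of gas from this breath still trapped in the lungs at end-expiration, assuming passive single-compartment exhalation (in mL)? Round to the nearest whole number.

71

R = (PIP − Pplat)/V̇ = (29.5 − 17.5) / 1.2167 = 12.0/1.2167 = 9.863 cmH2O·s/L.
C = Vt/(Pplat − PEEP) = 480.0 / (17.5 − 8) = 480.0/9.5 = 50.526 mL/cmH2O.
τ = R × C = 9.863 × 0.05053 L/cmH2O = 0.4984 s.
Fraction remaining = e^(−Te/τ) = e^(−0.95/0.4984) = 0.1487.
Trapped volume = 480.0 × 0.1487 = 71.376 mL.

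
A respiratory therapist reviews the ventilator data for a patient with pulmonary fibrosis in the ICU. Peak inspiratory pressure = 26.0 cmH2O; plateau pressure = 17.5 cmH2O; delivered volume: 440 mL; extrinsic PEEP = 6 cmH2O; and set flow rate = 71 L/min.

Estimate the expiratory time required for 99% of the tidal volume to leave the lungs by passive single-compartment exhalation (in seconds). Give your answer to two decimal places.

1.27

Flow: 71 L/min ÷ 60 = 1.1833 L/s.
R = (PIP − Pplat)/V̇ = (26.0 − 17.5) / 1.1833 = 8.5/1.1833 = 7.183 cmH2O·s/L.
C = Vt/(Pplat − PEEP) = 440.0 / (17.5 − 6) = 440.0/11.5 = 38.261 mL/cmH2O.
τ = R × C = 7.183 × 0.03826 L/cmH2O = 0.2748 s.
t = −τ·ln(1 − 0.99) = −0.2748·ln(0.01) = 1.266 s.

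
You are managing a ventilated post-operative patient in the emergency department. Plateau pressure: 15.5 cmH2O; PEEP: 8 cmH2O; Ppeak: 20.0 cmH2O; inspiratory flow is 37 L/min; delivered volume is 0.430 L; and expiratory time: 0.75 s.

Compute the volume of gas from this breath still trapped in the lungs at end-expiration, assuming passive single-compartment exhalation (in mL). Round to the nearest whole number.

72

Flow: 37 L/min ÷ 60 = 0.6167 L/s.
R = (PIP − Pplat)/V̇ = (20.0 − 15.5) / 0.6167 = 4.5/0.6167 = 7.297 cmH2O·s/L.
C = Vt/(Pplat − PEEP) = 430.0 / (15.5 − 8) = 430.0/7.5 = 57.333 mL/cmH2O.
τ = R × C = 7.297 × 0.05733 L/cmH2O = 0.4183 s.
Fraction remaining = e^(−Te/τ) = e^(−0.75/0.4183) = 0.1665.
Trapped volume = 430.0 × 0.1665 = 71.595 mL.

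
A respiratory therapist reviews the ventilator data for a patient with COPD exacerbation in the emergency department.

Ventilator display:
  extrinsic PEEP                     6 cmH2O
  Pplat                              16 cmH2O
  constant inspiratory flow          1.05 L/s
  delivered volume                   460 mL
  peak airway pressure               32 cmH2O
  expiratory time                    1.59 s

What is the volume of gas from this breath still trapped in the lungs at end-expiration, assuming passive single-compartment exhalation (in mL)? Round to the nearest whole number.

R = (PIP − Pplat)/V̇ = (32 − 16) / 1.05 = 16.0/1.05 = 15.238 cmH2O·s/L.
C = Vt/(Pplat − PEEP) = 460.0 / (16 − 6) = 460.0/10.0 = 46.0 mL/cmH2O.
τ = R × C = 15.238 × 0.046 L/cmH2O = 0.7009 s.
Fraction remaining = e^(−Te/τ) = e^(−1.59/0.7009) = 0.1035.
Trapped volume = 460.0 × 0.1035 = 47.61 mL.

48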